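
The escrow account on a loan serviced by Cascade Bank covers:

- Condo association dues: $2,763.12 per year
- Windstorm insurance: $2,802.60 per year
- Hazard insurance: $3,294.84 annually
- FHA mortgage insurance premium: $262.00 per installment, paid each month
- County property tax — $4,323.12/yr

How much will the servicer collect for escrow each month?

Condo association dues = $2,763.12 annually
Windstorm insurance = $2,802.60 annually
Hazard insurance = $3,294.84 annually
FHA mortgage insurance premium = $262.00 × 12 = $3,144.00 annually
County property tax = $4,323.12 annually
Annual escrow total = $16,327.68
Base monthly escrow = $16,327.68 ÷ 12 = $1,360.64

$1,360.64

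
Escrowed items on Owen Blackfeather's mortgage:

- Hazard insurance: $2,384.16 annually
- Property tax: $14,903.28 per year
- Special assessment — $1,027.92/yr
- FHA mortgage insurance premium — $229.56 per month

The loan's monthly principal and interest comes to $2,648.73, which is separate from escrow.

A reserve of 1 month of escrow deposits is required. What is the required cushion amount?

Hazard insurance = $2,384.16/yr
Property tax = $14,903.28/yr
Special assessment = $1,027.92/yr
FHA mortgage insurance premium = $229.56 × 12 = $2,754.72/yr
Combined annual = $21,070.08
Monthly escrow = $21,070.08 ÷ 12 = $1,755.84
Cushion = 1 × $1,755.84 = $1,755.84

$1,755.84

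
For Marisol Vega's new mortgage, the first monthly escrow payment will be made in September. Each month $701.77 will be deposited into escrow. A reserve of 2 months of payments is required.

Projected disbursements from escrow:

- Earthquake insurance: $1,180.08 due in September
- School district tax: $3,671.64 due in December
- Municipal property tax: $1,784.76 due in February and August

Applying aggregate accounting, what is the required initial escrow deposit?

Cushion = 2 × $701.77 = $1,403.54
Trial balance (start $0, +$701.77 each month, − disbursements):
  Sep: +$701.77 − $1,180.08 → -$478.31
  Oct: +$701.77 → $223.46
  Nov: +$701.77 → $925.23
  Dec: +$701.77 − $3,671.64 → -$2,044.64
  Jan: +$701.77 → -$1,342.87
  Feb: +$701.77 − $1,784.76 → -$2,425.86
  Mar: +$701.77 → -$1,724.09
  Apr: +$701.77 → -$1,022.32
  May: +$701.77 → -$320.55
  Jun: +$701.77 → $381.22
  Jul: +$701.77 → $1,082.99
  Aug: +$701.77 − $1,784.76 → $0.00
Lowest trial balance = -$2,425.86 (Feb)
Initial deposit = cushion − low point = $1,403.54 − (-$2,425.86) = $3,829.40

$3,829.40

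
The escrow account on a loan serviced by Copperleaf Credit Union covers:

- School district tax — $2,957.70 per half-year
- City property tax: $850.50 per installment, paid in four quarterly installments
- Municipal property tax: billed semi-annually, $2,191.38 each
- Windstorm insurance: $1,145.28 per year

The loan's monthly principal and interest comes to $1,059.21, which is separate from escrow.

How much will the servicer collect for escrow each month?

$1,237.12

School district tax = $2,957.70 × 2 = $5,915.40 per year
City property tax = $850.50 × 4 = $3,402.00 per year
Municipal property tax = $2,191.38 × 2 = $4,382.76 per year
Windstorm insurance = $1,145.28 per year
Annual escrow total = $5,915.40 + $3,402.00 + $4,382.76 + $1,145.28 = $14,845.44
Base monthly escrow = $14,845.44 / 12 = $1,237.12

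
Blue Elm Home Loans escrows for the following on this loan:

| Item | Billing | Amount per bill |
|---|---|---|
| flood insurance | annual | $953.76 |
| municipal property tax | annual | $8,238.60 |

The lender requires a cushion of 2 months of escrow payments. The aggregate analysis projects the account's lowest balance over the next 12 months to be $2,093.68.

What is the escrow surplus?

$561.62

Flood insurance = $953.76
Municipal property tax = $8,238.60
Yearly total = $953.76 + $8,238.60 = $9,192.36
Per month = $9,192.36 / 12 = $766.03
Cushion = 2 × $766.03 = $1,532.06
Surplus = $2,093.68 − $1,532.06 = $561.62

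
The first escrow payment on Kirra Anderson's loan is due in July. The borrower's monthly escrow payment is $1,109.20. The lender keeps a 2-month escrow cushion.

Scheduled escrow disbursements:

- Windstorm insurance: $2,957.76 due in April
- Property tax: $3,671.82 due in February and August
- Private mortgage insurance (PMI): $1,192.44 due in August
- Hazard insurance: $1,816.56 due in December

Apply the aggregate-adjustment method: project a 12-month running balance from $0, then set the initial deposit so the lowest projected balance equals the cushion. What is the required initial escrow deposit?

Cushion = 2 × $1,109.20 = $2,218.40
Trial balance (start $0, +$1,109.20 each month, − disbursements):
  Jul: +$1,109.20 → $1,109.20
  Aug: +$1,109.20 − $4,864.26 → -$2,645.86
  Sep: +$1,109.20 → -$1,536.66
  Oct: +$1,109.20 → -$427.46
  Nov: +$1,109.20 → $681.74
  Dec: +$1,109.20 − $1,816.56 → -$25.62
  Jan: +$1,109.20 → $1,083.58
  Feb: +$1,109.20 − $3,671.82 → -$1,479.04
  Mar: +$1,109.20 → -$369.84
  Apr: +$1,109.20 − $2,957.76 → -$2,218.40
  May: +$1,109.20 → -$1,109.20
  Jun: +$1,109.20 → $0.00
Lowest trial balance = -$2,645.86 (Aug)
Initial deposit = cushion − low point = $2,218.40 − (-$2,645.86) = $4,864.26

$4,864.26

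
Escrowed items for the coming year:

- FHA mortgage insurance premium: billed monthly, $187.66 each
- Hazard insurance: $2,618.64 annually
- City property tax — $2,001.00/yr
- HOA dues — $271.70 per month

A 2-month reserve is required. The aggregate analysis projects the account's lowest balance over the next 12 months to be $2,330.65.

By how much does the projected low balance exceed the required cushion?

FHA mortgage insurance premium = $187.66 × 12 = $2,251.92/yr
Hazard insurance = $2,618.64/yr
City property tax = $2,001.00/yr
HOA dues = $271.70 × 12 = $3,260.40/yr
Total annual escrow = $2,251.92 + $2,618.64 + $2,001.00 + $3,260.40 = $10,131.96
Per month = $10,131.96 ÷ 12 = $844.33
Cushion = 2 × $844.33 = $1,688.66
Surplus = $2,330.65 − $1,688.66 = $641.99

$641.99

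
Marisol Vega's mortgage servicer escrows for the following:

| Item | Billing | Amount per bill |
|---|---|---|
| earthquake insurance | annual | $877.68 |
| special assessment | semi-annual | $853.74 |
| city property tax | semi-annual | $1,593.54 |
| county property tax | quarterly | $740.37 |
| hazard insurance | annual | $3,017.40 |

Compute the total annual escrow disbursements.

Earthquake insurance — $877.68
Special assessment — $853.74 × 2 = $1,707.48
City property tax — $1,593.54 × 2 = $3,187.08
County property tax — $740.37 × 4 = $2,961.48
Hazard insurance — $3,017.40
Total annual escrow = $11,751.12

$11,751.12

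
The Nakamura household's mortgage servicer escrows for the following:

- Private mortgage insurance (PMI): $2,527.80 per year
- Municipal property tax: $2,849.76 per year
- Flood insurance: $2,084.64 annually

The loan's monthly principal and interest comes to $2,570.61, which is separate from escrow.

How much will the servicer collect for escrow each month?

$621.85

Private mortgage insurance (PMI) — $2,527.80 annually
Municipal property tax — $2,849.76 annually
Flood insurance — $2,084.64 annually
Yearly total = $2,527.80 + $2,849.76 + $2,084.64 = $7,462.20
Monthly escrow = $7,462.20 ÷ 12 = $621.85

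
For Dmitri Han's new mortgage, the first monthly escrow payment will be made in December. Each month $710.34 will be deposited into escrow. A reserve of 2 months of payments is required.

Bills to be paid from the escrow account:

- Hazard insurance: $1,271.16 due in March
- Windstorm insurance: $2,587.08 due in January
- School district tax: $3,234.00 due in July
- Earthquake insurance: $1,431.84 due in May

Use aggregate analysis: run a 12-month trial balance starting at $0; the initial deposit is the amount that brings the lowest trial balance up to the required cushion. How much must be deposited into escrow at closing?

$4,262.04

Cushion = 2 × $710.34 = $1,420.68
Trial balance (start $0, +$710.34 each month, − disbursements):
  Dec: +$710.34 → $710.34
  Jan: +$710.34 − $2,587.08 → -$1,166.40
  Feb: +$710.34 → -$456.06
  Mar: +$710.34 − $1,271.16 → -$1,016.88
  Apr: +$710.34 → -$306.54
  May: +$710.34 − $1,431.84 → -$1,028.04
  Jun: +$710.34 → -$317.70
  Jul: +$710.34 − $3,234.00 → -$2,841.36
  Aug: +$710.34 → -$2,131.02
  Sep: +$710.34 → -$1,420.68
  Oct: +$710.34 → -$710.34
  Nov: +$710.34 → $0.00
Lowest trial balance = -$2,841.36 (Jul)
Initial deposit = cushion − low point = $1,420.68 − (-$2,841.36) = $4,262.04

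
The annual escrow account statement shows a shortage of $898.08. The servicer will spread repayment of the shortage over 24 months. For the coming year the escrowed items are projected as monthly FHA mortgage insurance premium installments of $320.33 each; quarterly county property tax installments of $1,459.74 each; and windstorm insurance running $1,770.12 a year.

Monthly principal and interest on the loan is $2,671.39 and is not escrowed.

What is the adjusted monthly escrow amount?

FHA mortgage insurance premium = $320.33 × 12 = $3,843.96
County property tax = $1,459.74 × 4 = $5,838.96
Windstorm insurance = $1,770.12
Combined annual = $3,843.96 + $5,838.96 + $1,770.12 = $11,453.04
Monthly = $11,453.04 / 12 = $954.42
Shortage spread = $898.08 / 24 = $37.42/mo
Adjusted monthly = $954.42 + $37.42 = $991.84

$991.84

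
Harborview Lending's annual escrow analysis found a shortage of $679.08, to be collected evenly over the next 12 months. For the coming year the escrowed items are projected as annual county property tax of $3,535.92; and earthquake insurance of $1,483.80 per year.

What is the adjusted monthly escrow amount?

$474.90

County property tax — $3,535.92 annually
Earthquake insurance — $1,483.80 annually
Annual escrow total = $3,535.92 + $1,483.80 = $5,019.72
Per month = $5,019.72 / 12 = $418.31
Shortage spread = $679.08 / 12 = $56.59/mo
Adjusted monthly = $418.31 + $56.59 = $474.90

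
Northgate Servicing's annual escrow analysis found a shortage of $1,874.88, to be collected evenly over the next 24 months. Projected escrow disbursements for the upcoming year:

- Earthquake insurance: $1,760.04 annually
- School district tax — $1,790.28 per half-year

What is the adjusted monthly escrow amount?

Earthquake insurance — $1,760.04
School district tax — $1,790.28 × 2 = $3,580.56
Annual escrow total = $1,760.04 + $3,580.56 = $5,340.60
Base monthly escrow = $5,340.60 / 12 = $445.05
Shortage spread = $1,874.88 / 24 = $78.12/mo
New monthly escrow = $445.05 + $78.12 = $523.17

$523.17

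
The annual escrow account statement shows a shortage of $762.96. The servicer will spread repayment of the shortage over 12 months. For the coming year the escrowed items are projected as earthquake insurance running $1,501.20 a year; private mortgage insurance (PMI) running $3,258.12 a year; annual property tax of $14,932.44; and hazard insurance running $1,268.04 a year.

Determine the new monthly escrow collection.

$1,810.23

Earthquake insurance = $1,501.20 per year
Private mortgage insurance (PMI) = $3,258.12 per year
Property tax = $14,932.44 per year
Hazard insurance = $1,268.04 per year
Total annual escrow = $20,959.80
Per month = $20,959.80 ÷ 12 = $1,746.65
Shortage per month = $762.96 ÷ 12 = $63.58
Adjusted monthly = $1,746.65 + $63.58 = $1,810.23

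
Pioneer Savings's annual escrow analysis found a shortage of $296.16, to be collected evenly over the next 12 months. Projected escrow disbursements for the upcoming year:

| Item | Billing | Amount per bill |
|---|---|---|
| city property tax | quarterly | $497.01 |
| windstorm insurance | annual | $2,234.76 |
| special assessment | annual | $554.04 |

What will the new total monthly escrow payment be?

$422.75

City property tax = $497.01 × 4 = $1,988.04 annually
Windstorm insurance = $2,234.76 annually
Special assessment = $554.04 annually
Total annual escrow = $4,776.84
Per month = $4,776.84 ÷ 12 = $398.07
Monthly shortage recovery: $296.16 ÷ 12 = $24.68
New monthly escrow = $398.07 + $24.68 = $422.75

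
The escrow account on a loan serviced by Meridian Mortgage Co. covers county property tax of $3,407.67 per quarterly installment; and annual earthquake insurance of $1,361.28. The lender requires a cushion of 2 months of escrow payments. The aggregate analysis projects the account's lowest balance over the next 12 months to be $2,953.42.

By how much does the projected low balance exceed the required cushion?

County property tax = $3,407.67 × 4 = $13,630.68
Earthquake insurance = $1,361.28
Total annual escrow = $13,630.68 + $1,361.28 = $14,991.96
Base monthly escrow = $14,991.96 ÷ 12 = $1,249.33
Required reserve = 2 × $1,249.33 = $2,498.66
Excess over cushion: $2,953.42 − $2,498.66 = $454.76

$454.76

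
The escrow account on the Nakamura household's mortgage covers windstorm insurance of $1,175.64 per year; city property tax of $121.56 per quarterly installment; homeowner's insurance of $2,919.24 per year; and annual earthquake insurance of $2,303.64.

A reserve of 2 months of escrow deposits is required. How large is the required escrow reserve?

Windstorm insurance: $1,175.64 annually
City property tax: $121.56 × 4 = $486.24 annually
Homeowner's insurance: $2,919.24 annually
Earthquake insurance: $2,303.64 annually
Yearly total = $1,175.64 + $486.24 + $2,919.24 + $2,303.64 = $6,884.76
Base monthly escrow = $6,884.76 ÷ 12 = $573.73
Required cushion = 2 × $573.73 = $1,147.46

$1,147.46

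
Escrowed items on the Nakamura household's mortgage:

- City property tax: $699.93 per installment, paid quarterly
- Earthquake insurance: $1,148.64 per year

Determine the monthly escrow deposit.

$329.03

City property tax = $699.93 × 4 = $2,799.72/yr
Earthquake insurance = $1,148.64/yr
Yearly total = $2,799.72 + $1,148.64 = $3,948.36
Per month = $3,948.36 / 12 = $329.03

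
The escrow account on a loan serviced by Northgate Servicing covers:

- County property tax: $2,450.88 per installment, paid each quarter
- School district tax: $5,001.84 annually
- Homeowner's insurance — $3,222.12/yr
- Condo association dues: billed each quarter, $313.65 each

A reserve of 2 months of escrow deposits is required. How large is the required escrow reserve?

County property tax = $2,450.88 × 4 = $9,803.52/yr
School district tax = $5,001.84/yr
Homeowner's insurance = $3,222.12/yr
Condo association dues = $313.65 × 4 = $1,254.60/yr
Yearly total = $9,803.52 + $5,001.84 + $3,222.12 + $1,254.60 = $19,282.08
Monthly = $19,282.08 / 12 = $1,606.84
Cushion = 2 × $1,606.84 = $3,213.68

$3,213.68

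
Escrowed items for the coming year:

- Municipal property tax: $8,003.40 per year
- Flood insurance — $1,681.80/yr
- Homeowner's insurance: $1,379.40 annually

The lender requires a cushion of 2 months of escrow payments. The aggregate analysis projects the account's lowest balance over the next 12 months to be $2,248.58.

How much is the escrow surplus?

Municipal property tax — $8,003.40/yr
Flood insurance — $1,681.80/yr
Homeowner's insurance — $1,379.40/yr
Total per year = $8,003.40 + $1,681.80 + $1,379.40 = $11,064.60
Base monthly escrow = $11,064.60 ÷ 12 = $922.05
Required reserve = 2 × $922.05 = $1,844.10
Excess over cushion: $2,248.58 − $1,844.10 = $404.48

$404.48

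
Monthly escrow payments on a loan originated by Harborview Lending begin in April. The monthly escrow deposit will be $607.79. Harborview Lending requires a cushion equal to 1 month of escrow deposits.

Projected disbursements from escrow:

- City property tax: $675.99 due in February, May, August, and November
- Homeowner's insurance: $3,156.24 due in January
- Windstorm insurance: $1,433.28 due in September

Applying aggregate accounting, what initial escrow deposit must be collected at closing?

$1,215.58

Cushion = 1 × $607.79 = $607.79
Trial balance (start $0, +$607.79 each month, − disbursements):
  Apr: +$607.79 → $607.79
  May: +$607.79 − $675.99 → $539.59
  Jun: +$607.79 → $1,147.38
  Jul: +$607.79 → $1,755.17
  Aug: +$607.79 − $675.99 → $1,686.97
  Sep: +$607.79 − $1,433.28 → $861.48
  Oct: +$607.79 → $1,469.27
  Nov: +$607.79 − $675.99 → $1,401.07
  Dec: +$607.79 → $2,008.86
  Jan: +$607.79 − $3,156.24 → -$539.59
  Feb: +$607.79 − $675.99 → -$607.79
  Mar: +$607.79 → $0.00
Lowest trial balance = -$607.79 (Feb)
Initial deposit = cushion − low point = $607.79 − (-$607.79) = $1,215.58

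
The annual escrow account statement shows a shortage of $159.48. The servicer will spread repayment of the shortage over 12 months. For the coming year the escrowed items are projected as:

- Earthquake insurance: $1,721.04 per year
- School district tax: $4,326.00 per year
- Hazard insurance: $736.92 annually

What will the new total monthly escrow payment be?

$578.62

Earthquake insurance — $1,721.04/yr
School district tax — $4,326.00/yr
Hazard insurance — $736.92/yr
Total annual escrow = $6,783.96
Per month = $6,783.96 ÷ 12 = $565.33
Shortage spread = $159.48 / 12 = $13.29/mo
New monthly escrow = $565.33 + $13.29 = $578.62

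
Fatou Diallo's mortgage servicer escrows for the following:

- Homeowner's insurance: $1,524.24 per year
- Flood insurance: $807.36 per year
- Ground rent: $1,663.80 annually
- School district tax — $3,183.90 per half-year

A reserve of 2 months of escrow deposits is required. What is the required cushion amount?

Homeowner's insurance: $1,524.24/yr
Flood insurance: $807.36/yr
Ground rent: $1,663.80/yr
School district tax: $3,183.90 × 2 = $6,367.80/yr
Combined annual = $10,363.20
Monthly = $10,363.20 / 12 = $863.60
Required cushion = 2 × $863.60 = $1,727.20

$1,727.20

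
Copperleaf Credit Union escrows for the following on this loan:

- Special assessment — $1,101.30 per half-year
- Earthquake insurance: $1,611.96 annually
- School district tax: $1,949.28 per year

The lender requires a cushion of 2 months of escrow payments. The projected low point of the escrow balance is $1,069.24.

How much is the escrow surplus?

$108.60

Special assessment = $1,101.30 × 2 = $2,202.60
Earthquake insurance = $1,611.96
School district tax = $1,949.28
Annual escrow total = $2,202.60 + $1,611.96 + $1,949.28 = $5,763.84
Monthly = $5,763.84 ÷ 12 = $480.32
Required reserve = 2 × $480.32 = $960.64
Surplus = $1,069.24 − $960.64 = $108.60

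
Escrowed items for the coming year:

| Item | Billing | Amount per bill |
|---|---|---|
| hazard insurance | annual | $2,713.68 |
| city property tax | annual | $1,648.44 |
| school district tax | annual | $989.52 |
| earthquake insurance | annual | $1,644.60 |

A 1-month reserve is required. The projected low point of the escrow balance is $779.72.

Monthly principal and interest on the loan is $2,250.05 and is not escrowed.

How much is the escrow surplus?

Hazard insurance — $2,713.68 annually
City property tax — $1,648.44 annually
School district tax — $989.52 annually
Earthquake insurance — $1,644.60 annually
Total annual escrow = $6,996.24
Per month = $6,996.24 ÷ 12 = $583.02
Required reserve = 1 × $583.02 = $583.02
Surplus = $779.72 − $583.02 = $196.70

$196.70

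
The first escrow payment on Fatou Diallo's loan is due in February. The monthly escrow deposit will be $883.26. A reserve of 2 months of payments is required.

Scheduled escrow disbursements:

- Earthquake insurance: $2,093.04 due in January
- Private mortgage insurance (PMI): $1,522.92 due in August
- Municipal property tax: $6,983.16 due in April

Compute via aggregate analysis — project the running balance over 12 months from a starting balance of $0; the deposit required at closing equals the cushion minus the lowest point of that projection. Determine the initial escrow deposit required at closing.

$6,099.90

Cushion = 2 × $883.26 = $1,766.52
Trial balance (start $0, +$883.26 each month, − disbursements):
  Feb: +$883.26 → $883.26
  Mar: +$883.26 → $1,766.52
  Apr: +$883.26 − $6,983.16 → -$4,333.38
  May: +$883.26 → -$3,450.12
  Jun: +$883.26 → -$2,566.86
  Jul: +$883.26 → -$1,683.60
  Aug: +$883.26 − $1,522.92 → -$2,323.26
  Sep: +$883.26 → -$1,440.00
  Oct: +$883.26 → -$556.74
  Nov: +$883.26 → $326.52
  Dec: +$883.26 → $1,209.78
  Jan: +$883.26 − $2,093.04 → $0.00
Lowest trial balance = -$4,333.38 (Apr)
Initial deposit = cushion − low point = $1,766.52 − (-$4,333.38) = $6,099.90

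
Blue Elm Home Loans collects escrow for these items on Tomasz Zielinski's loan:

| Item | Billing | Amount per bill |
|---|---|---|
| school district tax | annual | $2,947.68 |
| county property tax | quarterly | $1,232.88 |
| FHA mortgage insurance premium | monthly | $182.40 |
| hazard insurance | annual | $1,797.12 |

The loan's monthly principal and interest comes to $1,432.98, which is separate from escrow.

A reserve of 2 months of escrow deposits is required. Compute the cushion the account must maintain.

School district tax: $2,947.68 per year
County property tax: $1,232.88 × 4 = $4,931.52 per year
FHA mortgage insurance premium: $182.40 × 12 = $2,188.80 per year
Hazard insurance: $1,797.12 per year
Total per year = $2,947.68 + $4,931.52 + $2,188.80 + $1,797.12 = $11,865.12
Per month = $11,865.12 ÷ 12 = $988.76
Reserve = 2 × $988.76 = $1,977.52

$1,977.52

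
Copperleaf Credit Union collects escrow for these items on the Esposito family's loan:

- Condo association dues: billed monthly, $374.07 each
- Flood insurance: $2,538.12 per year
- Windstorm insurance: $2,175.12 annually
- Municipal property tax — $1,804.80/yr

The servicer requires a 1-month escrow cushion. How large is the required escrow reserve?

Condo association dues: $374.07 × 12 = $4,488.84 annually
Flood insurance: $2,538.12 annually
Windstorm insurance: $2,175.12 annually
Municipal property tax: $1,804.80 annually
Annual escrow total = $4,488.84 + $2,538.12 + $2,175.12 + $1,804.80 = $11,006.88
Per month = $11,006.88 / 12 = $917.24
Cushion = 1 × $917.24 = $917.24

$917.24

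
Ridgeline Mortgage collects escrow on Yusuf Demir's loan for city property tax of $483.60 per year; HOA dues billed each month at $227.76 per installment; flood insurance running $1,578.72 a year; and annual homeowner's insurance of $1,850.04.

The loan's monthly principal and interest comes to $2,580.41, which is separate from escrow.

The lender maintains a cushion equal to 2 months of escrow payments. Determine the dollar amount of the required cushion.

City property tax — $483.60/yr
HOA dues — $227.76 × 12 = $2,733.12/yr
Flood insurance — $1,578.72/yr
Homeowner's insurance — $1,850.04/yr
Annual escrow total = $483.60 + $2,733.12 + $1,578.72 + $1,850.04 = $6,645.48
Base monthly escrow = $6,645.48 ÷ 12 = $553.79
Reserve = 2 × $553.79 = $1,107.58

$1,107.58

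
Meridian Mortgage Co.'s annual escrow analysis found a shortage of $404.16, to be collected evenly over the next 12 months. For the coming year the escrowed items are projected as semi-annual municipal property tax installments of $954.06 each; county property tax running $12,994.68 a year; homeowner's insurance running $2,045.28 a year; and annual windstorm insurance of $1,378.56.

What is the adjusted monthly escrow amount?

Municipal property tax: $954.06 × 2 = $1,908.12/yr
County property tax: $12,994.68/yr
Homeowner's insurance: $2,045.28/yr
Windstorm insurance: $1,378.56/yr
Combined annual = $18,326.64
Base monthly escrow = $18,326.64 ÷ 12 = $1,527.22
Shortage spread = $404.16 / 12 = $33.68/mo
Adjusted monthly = $1,527.22 + $33.68 = $1,560.90

$1,560.90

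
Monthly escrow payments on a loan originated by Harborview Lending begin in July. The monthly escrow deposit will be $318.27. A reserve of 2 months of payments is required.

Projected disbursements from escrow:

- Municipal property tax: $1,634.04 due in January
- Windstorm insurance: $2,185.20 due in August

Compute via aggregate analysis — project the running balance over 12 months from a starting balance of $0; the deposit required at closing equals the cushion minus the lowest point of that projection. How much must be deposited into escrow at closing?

$2,227.89

Cushion = 2 × $318.27 = $636.54
Trial balance (start $0, +$318.27 each month, − disbursements):
  Jul: +$318.27 → $318.27
  Aug: +$318.27 − $2,185.20 → -$1,548.66
  Sep: +$318.27 → -$1,230.39
  Oct: +$318.27 → -$912.12
  Nov: +$318.27 → -$593.85
  Dec: +$318.27 → -$275.58
  Jan: +$318.27 − $1,634.04 → -$1,591.35
  Feb: +$318.27 → -$1,273.08
  Mar: +$318.27 → -$954.81
  Apr: +$318.27 → -$636.54
  May: +$318.27 → -$318.27
  Jun: +$318.27 → $0.00
Lowest trial balance = -$1,591.35 (Jan)
Initial deposit = cushion − low point = $636.54 − (-$1,591.35) = $2,227.89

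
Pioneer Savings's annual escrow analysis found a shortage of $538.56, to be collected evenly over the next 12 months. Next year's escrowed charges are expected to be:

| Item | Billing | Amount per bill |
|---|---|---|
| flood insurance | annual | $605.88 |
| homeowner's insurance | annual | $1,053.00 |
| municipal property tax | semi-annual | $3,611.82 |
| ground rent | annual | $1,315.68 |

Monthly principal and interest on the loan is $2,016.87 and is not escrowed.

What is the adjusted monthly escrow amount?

$894.73

Flood insurance: $605.88 per year
Homeowner's insurance: $1,053.00 per year
Municipal property tax: $3,611.82 × 2 = $7,223.64 per year
Ground rent: $1,315.68 per year
Total annual escrow = $605.88 + $1,053.00 + $7,223.64 + $1,315.68 = $10,198.20
Base monthly escrow = $10,198.20 / 12 = $849.85
Shortage per month = $538.56 ÷ 12 = $44.88
New monthly escrow = $849.85 + $44.88 = $894.73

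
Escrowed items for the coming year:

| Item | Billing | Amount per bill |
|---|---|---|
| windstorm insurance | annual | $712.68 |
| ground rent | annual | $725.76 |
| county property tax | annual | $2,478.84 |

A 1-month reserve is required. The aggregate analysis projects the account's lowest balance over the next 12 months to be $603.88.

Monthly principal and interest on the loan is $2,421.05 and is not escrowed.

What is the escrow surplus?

$277.44

Windstorm insurance — $712.68 per year
Ground rent — $725.76 per year
County property tax — $2,478.84 per year
Annual escrow total = $3,917.28
Monthly = $3,917.28 / 12 = $326.44
Required reserve = 1 × $326.44 = $326.44
Excess over cushion: $603.88 − $326.44 = $277.44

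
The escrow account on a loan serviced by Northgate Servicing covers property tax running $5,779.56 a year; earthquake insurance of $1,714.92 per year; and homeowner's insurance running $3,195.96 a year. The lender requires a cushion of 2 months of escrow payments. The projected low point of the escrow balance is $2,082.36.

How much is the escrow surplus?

Property tax — $5,779.56
Earthquake insurance — $1,714.92
Homeowner's insurance — $3,195.96
Annual escrow total = $5,779.56 + $1,714.92 + $3,195.96 = $10,690.44
Monthly escrow = $10,690.44 / 12 = $890.87
Cushion = 2 × $890.87 = $1,781.74
Excess over cushion: $2,082.36 − $1,781.74 = $300.62

$300.62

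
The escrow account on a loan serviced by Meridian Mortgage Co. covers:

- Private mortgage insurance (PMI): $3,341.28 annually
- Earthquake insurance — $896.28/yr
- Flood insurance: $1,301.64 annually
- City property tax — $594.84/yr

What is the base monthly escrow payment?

$511.17

Private mortgage insurance (PMI) = $3,341.28 annually
Earthquake insurance = $896.28 annually
Flood insurance = $1,301.64 annually
City property tax = $594.84 annually
Total per year = $3,341.28 + $896.28 + $1,301.64 + $594.84 = $6,134.04
Base monthly escrow = $6,134.04 ÷ 12 = $511.17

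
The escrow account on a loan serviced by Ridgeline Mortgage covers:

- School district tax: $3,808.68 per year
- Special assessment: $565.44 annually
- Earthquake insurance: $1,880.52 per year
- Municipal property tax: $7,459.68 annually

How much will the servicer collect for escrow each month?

$1,142.86

School district tax = $3,808.68
Special assessment = $565.44
Earthquake insurance = $1,880.52
Municipal property tax = $7,459.68
Annual escrow total = $13,714.32
Per month = $13,714.32 ÷ 12 = $1,142.86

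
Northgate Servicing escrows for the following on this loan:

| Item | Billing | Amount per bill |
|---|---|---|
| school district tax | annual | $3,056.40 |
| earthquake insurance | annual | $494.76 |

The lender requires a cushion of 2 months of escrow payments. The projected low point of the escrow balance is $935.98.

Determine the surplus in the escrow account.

$344.12

School district tax: $3,056.40/yr
Earthquake insurance: $494.76/yr
Combined annual = $3,056.40 + $494.76 = $3,551.16
Base monthly escrow = $3,551.16 / 12 = $295.93
Cushion = 2 × $295.93 = $591.86
Excess over cushion: $935.98 − $591.86 = $344.12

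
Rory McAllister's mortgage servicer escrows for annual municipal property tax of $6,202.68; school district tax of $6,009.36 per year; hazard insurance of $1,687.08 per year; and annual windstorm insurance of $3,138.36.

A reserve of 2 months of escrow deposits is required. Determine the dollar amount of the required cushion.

Municipal property tax = $6,202.68
School district tax = $6,009.36
Hazard insurance = $1,687.08
Windstorm insurance = $3,138.36
Total per year = $6,202.68 + $6,009.36 + $1,687.08 + $3,138.36 = $17,037.48
Base monthly escrow = $17,037.48 ÷ 12 = $1,419.79
Required cushion = 2 × $1,419.79 = $2,839.58

$2,839.58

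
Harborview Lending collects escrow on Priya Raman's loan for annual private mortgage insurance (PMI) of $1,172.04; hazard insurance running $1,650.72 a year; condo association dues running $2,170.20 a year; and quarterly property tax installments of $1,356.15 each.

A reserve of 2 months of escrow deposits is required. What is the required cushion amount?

Private mortgage insurance (PMI) = $1,172.04/yr
Hazard insurance = $1,650.72/yr
Condo association dues = $2,170.20/yr
Property tax = $1,356.15 × 4 = $5,424.60/yr
Total per year = $1,172.04 + $1,650.72 + $2,170.20 + $5,424.60 = $10,417.56
Base monthly escrow = $10,417.56 ÷ 12 = $868.13
Cushion = 2 × $868.13 = $1,736.26

$1,736.26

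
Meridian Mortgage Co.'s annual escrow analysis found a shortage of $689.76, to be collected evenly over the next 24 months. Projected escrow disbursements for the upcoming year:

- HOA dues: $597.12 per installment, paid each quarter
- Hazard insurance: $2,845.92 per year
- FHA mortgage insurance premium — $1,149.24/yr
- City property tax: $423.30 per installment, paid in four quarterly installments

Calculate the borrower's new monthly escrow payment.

HOA dues: $597.12 × 4 = $2,388.48 per year
Hazard insurance: $2,845.92 per year
FHA mortgage insurance premium: $1,149.24 per year
City property tax: $423.30 × 4 = $1,693.20 per year
Combined annual = $2,388.48 + $2,845.92 + $1,149.24 + $1,693.20 = $8,076.84
Base monthly escrow = $8,076.84 / 12 = $673.07
Monthly shortage recovery: $689.76 / 24 = $28.74
New monthly escrow = $673.07 + $28.74 = $701.81

$701.81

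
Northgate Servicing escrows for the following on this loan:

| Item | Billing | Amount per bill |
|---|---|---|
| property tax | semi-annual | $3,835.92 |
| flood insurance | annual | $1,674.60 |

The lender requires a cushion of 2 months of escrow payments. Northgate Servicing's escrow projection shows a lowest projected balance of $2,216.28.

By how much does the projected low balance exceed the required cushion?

Property tax — $3,835.92 × 2 = $7,671.84/yr
Flood insurance — $1,674.60/yr
Total annual escrow = $7,671.84 + $1,674.60 = $9,346.44
Per month = $9,346.44 ÷ 12 = $778.87
Required cushion = 2 × $778.87 = $1,557.74
Excess over cushion: $2,216.28 − $1,557.74 = $658.54

$658.54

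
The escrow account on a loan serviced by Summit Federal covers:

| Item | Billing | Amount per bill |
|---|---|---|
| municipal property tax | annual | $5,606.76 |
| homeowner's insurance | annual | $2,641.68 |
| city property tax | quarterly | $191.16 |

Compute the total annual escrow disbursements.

$9,013.08

Municipal property tax — $5,606.76
Homeowner's insurance — $2,641.68
City property tax — $191.16 × 4 = $764.64
Total annual escrow = $5,606.76 + $2,641.68 + $764.64 = $9,013.08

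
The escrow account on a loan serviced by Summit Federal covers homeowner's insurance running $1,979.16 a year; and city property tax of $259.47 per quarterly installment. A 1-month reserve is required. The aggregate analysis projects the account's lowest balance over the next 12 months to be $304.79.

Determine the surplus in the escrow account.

$53.37

Homeowner's insurance — $1,979.16
City property tax — $259.47 × 4 = $1,037.88
Yearly total = $3,017.04
Base monthly escrow = $3,017.04 / 12 = $251.42
Required reserve = 1 × $251.42 = $251.42
Surplus = $304.79 − $251.42 = $53.37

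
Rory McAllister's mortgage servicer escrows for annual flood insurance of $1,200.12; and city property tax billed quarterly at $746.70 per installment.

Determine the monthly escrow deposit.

Flood insurance: $1,200.12/yr
City property tax: $746.70 × 4 = $2,986.80/yr
Yearly total = $1,200.12 + $2,986.80 = $4,186.92
Monthly = $4,186.92 / 12 = $348.91

$348.91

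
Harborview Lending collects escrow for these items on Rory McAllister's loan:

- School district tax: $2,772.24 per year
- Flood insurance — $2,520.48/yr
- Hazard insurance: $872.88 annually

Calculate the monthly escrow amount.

School district tax = $2,772.24 per year
Flood insurance = $2,520.48 per year
Hazard insurance = $872.88 per year
Total annual escrow = $2,772.24 + $2,520.48 + $872.88 = $6,165.60
Base monthly escrow = $6,165.60 ÷ 12 = $513.80

$513.80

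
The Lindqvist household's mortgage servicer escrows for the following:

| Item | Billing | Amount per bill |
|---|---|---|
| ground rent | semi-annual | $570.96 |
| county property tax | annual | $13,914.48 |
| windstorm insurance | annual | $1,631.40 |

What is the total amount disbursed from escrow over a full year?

$16,687.80

Ground rent: $570.96 × 2 = $1,141.92 per year
County property tax: $13,914.48 per year
Windstorm insurance: $1,631.40 per year
Total per year = $16,687.80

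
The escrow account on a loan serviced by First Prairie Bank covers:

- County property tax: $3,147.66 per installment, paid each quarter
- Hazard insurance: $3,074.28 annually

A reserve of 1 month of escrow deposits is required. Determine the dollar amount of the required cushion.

County property tax: $3,147.66 × 4 = $12,590.64
Hazard insurance: $3,074.28
Annual escrow total = $12,590.64 + $3,074.28 = $15,664.92
Base monthly escrow = $15,664.92 ÷ 12 = $1,305.41
Required cushion = 1 × $1,305.41 = $1,305.41

$1,305.41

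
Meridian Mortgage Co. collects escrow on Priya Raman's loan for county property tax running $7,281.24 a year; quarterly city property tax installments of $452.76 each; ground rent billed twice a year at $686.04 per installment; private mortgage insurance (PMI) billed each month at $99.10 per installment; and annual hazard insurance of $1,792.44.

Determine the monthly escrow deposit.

$1,120.50

County property tax = $7,281.24 per year
City property tax = $452.76 × 4 = $1,811.04 per year
Ground rent = $686.04 × 2 = $1,372.08 per year
Private mortgage insurance (PMI) = $99.10 × 12 = $1,189.20 per year
Hazard insurance = $1,792.44 per year
Combined annual = $13,446.00
Per month = $13,446.00 ÷ 12 = $1,120.50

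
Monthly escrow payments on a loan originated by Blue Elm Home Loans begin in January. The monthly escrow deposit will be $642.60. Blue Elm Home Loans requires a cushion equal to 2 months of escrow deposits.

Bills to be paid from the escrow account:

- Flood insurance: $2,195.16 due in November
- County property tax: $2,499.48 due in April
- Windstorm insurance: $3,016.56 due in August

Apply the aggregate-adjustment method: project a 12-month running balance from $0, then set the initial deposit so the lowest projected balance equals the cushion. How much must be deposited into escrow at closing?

$1,927.80

Cushion = 2 × $642.60 = $1,285.20
Trial balance (start $0, +$642.60 each month, − disbursements):
  Jan: +$642.60 → $642.60
  Feb: +$642.60 → $1,285.20
  Mar: +$642.60 → $1,927.80
  Apr: +$642.60 − $2,499.48 → $70.92
  May: +$642.60 → $713.52
  Jun: +$642.60 → $1,356.12
  Jul: +$642.60 → $1,998.72
  Aug: +$642.60 − $3,016.56 → -$375.24
  Sep: +$642.60 → $267.36
  Oct: +$642.60 → $909.96
  Nov: +$642.60 − $2,195.16 → -$642.60
  Dec: +$642.60 → $0.00
Lowest trial balance = -$642.60 (Nov)
Initial deposit = cushion − low point = $1,285.20 − (-$642.60) = $1,927.80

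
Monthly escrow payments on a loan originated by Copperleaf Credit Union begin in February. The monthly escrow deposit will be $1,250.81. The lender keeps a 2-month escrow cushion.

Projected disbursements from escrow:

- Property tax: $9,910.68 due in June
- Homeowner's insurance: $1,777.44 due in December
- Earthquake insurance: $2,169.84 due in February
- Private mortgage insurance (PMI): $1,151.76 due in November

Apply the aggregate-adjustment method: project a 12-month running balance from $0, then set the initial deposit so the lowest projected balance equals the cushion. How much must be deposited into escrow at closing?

$8,328.09

Cushion = 2 × $1,250.81 = $2,501.62
Trial balance (start $0, +$1,250.81 each month, − disbursements):
  Feb: +$1,250.81 − $2,169.84 → -$919.03
  Mar: +$1,250.81 → $331.78
  Apr: +$1,250.81 → $1,582.59
  May: +$1,250.81 → $2,833.40
  Jun: +$1,250.81 − $9,910.68 → -$5,826.47
  Jul: +$1,250.81 → -$4,575.66
  Aug: +$1,250.81 → -$3,324.85
  Sep: +$1,250.81 → -$2,074.04
  Oct: +$1,250.81 → -$823.23
  Nov: +$1,250.81 − $1,151.76 → -$724.18
  Dec: +$1,250.81 − $1,777.44 → -$1,250.81
  Jan: +$1,250.81 → $0.00
Lowest trial balance = -$5,826.47 (Jun)
Initial deposit = cushion − low point = $2,501.62 − (-$5,826.47) = $8,328.09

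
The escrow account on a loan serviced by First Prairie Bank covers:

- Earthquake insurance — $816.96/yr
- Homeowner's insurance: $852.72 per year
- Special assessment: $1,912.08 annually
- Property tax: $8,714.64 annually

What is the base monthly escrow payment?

Earthquake insurance: $816.96 per year
Homeowner's insurance: $852.72 per year
Special assessment: $1,912.08 per year
Property tax: $8,714.64 per year
Annual escrow total = $816.96 + $852.72 + $1,912.08 + $8,714.64 = $12,296.40
Monthly escrow = $12,296.40 ÷ 12 = $1,024.70

$1,024.70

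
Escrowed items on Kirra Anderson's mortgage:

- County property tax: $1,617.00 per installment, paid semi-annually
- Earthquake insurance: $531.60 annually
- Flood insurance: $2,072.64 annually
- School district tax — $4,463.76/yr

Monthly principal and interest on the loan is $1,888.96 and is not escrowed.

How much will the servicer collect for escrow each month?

$858.50

County property tax = $1,617.00 × 2 = $3,234.00 per year
Earthquake insurance = $531.60 per year
Flood insurance = $2,072.64 per year
School district tax = $4,463.76 per year
Combined annual = $3,234.00 + $531.60 + $2,072.64 + $4,463.76 = $10,302.00
Monthly escrow = $10,302.00 / 12 = $858.50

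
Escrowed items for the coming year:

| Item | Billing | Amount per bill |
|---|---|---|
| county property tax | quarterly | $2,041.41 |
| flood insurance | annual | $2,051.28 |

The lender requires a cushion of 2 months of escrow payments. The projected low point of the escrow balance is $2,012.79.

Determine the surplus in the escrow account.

County property tax = $2,041.41 × 4 = $8,165.64 per year
Flood insurance = $2,051.28 per year
Total annual escrow = $8,165.64 + $2,051.28 = $10,216.92
Monthly escrow = $10,216.92 / 12 = $851.41
Cushion = 2 × $851.41 = $1,702.82
Surplus = $2,012.79 − $1,702.82 = $309.97

$309.97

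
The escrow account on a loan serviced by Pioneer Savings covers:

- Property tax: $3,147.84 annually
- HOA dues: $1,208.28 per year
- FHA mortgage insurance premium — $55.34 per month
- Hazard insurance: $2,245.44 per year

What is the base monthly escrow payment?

Property tax — $3,147.84 annually
HOA dues — $1,208.28 annually
FHA mortgage insurance premium — $55.34 × 12 = $664.08 annually
Hazard insurance — $2,245.44 annually
Annual escrow total = $7,265.64
Base monthly escrow = $7,265.64 / 12 = $605.47

$605.47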